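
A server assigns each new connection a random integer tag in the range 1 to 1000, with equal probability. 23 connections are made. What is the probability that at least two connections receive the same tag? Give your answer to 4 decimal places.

It's easier to compute the probability that all 23 are distinct.
P(all distinct) = 1000/1000 · 999/1000 · ··· · 978/1000 ≈ 0.7750.
So the probability of at least one match is 1 − 0.7750 = 0.2250.

0.2250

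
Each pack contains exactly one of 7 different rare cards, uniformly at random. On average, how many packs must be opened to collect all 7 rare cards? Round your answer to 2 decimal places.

After i distinct types are collected, each trial gives a new one with probability (7−i)/7, so the expected wait for the next new type is 7/(7−i).
E = 7/7 + 7/6 + 7/5 + 7/4 + 7/3 + 7/2 + 7/1 = 363/20 ≈ 18.15.

18.15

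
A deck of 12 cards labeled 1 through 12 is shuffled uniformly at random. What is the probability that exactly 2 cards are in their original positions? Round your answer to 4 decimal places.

Choose which 2 of the 12 are fixed: C(12,2) = 66 ways.
The remaining 10 must have no fixed point: D(10) = 1334961.
P = 66·1334961/479001600 = 16481/89600 ≈ 0.1839.

0.1839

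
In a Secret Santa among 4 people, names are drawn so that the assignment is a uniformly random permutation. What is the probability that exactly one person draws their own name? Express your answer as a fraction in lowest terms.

Choose which one is fixed: C(4,1) = 4 ways.
The remaining 3 must have no fixed point: D(3) = 2.
P = 4·2/24 = 1/3.

1/3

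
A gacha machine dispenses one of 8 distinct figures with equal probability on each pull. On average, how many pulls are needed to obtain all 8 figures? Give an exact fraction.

After i distinct types are collected, each trial gives a new one with probability (8−i)/8, so the expected wait for the next new type is 8/(8−i).
E = 8/8 + 8/7 + 8/6 + 8/5 + 8/4 + 8/3 + 8/2 + 8/1 = 761/35.

761/35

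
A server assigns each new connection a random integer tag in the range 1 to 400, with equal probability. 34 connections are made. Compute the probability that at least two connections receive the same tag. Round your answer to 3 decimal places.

It's easier to compute the probability that all 34 are distinct.
P(all distinct) = 400/400 · 399/400 · ··· · 367/400 ≈ 0.236.
So the probability of at least one match is 1 − 0.236 = 0.764.

0.764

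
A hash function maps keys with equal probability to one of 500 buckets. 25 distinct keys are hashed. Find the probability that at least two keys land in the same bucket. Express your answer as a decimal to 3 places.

It's easier to compute the probability that all 25 are distinct.
P(all distinct) = 500/500 · 499/500 · ··· · 476/500 ≈ 0.543.
So the probability of at least one match is 1 − 0.543 = 0.457.

0.457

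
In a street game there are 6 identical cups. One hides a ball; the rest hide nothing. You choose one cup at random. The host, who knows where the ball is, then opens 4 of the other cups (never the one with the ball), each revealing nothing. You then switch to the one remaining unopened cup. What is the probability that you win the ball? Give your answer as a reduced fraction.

Your original cup holds the ball with probability 1/6, so the other 5 collectively hold it with probability 5/6.
The host can always find 4 empty cups to open, so the reveals don't change that 5/6; it is now spread over the 1 remaining unopened cup.
P(win by switching) = (5/6) · (1/1) = 5/6.

5/6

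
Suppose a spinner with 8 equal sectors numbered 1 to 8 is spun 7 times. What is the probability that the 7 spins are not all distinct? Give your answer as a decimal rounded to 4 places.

0.9808

P(all 7 different) = 8/8 · 7/8 · ··· · 2/8 ≈ 0.0192.
P(at least two equal) = 1 − 0.0192 = 0.9808.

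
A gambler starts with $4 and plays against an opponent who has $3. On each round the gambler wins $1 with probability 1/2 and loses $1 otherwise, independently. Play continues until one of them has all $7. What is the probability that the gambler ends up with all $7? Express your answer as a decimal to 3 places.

0.571

With a fair step, P(i) = ½P(i−1) + ½P(i+1) with P(0)=0, P(7)=1 has the linear solution P(i) = i/7.
P(4) = 4/7 ≈ 0.571.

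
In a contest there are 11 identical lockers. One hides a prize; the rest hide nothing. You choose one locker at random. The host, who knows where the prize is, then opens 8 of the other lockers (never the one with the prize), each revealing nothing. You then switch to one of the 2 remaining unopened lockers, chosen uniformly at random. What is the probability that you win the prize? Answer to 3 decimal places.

Your original locker holds the prize with probability 1/11, so the other 10 collectively hold it with probability 10/11.
The host can always find 8 empty lockers to open, so the reveals don't change that 10/11; it is now spread over the 2 remaining unopened lockers.
P(win by switching) = (10/11) · (1/2) = 5/11 ≈ 0.455.

0.455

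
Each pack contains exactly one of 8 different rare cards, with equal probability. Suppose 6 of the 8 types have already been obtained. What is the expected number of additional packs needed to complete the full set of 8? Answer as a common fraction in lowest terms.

Starting from 6 distinct types, each trial gives a new one with probability (8−i)/8 when i types are held, so the wait for the next new type is 8/(8−i).
E = 8/2 + 8/1 = 12.

12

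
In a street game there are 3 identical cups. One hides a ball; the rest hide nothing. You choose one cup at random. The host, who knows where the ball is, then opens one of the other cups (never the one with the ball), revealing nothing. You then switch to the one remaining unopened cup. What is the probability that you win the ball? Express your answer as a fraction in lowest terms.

2/3

Your original cup holds the ball with probability 1/3, so the other 2 collectively hold it with probability 2/3.
The host can always find an empty cup to open, so this doesn't change that 2/3; it is now spread over the 1 remaining unopened cup.
P(win by switching) = (2/3) · (1/1) = 2/3.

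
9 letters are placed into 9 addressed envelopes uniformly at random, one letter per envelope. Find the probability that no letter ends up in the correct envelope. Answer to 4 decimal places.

This is the derangement probability: permutations of 9 with no fixed point.
D(9) = 9! · (1 − 1/1! + 1/2! − ··· + (−1)^9/9!) = 133496.
P = 133496/362880 = 16687/45360 ≈ 0.3679.

0.3679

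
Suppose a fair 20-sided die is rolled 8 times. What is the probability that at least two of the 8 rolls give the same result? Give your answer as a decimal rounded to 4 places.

P(all 8 different) = 20/20 · 19/20 · ··· · 13/20 ≈ 0.1984.
P(at least two equal) = 1 − 0.1984 = 0.8016.

0.8016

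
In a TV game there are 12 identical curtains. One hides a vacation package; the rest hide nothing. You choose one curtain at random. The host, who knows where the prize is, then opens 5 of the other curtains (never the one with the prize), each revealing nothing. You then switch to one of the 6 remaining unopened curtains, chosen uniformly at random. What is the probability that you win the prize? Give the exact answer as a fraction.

11/72

Your original curtain holds the prize with probability 1/12, so the other 11 collectively hold it with probability 11/12.
The host can always find 5 empty curtains to open, so the reveals don't change that 11/12; it is now spread over the 6 remaining unopened curtains.
P(win by switching) = (11/12) · (1/6) = 11/72.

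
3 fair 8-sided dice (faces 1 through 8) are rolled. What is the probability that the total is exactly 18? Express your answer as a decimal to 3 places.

There are 8^3 = 512 equally likely outcomes.
The number of ordered 3-tuples from {1,…,8} summing to 18 is 28.
P(sum = 18) = 28/512 = 7/128 ≈ 0.055.

0.055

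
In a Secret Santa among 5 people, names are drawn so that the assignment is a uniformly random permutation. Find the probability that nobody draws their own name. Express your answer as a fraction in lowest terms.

11/30

This is the derangement probability: permutations of 5 with no fixed point.
D(5) = 5! · (1 − 1/1! + 1/2! − ··· + (−1)^5/5!) = 44.
P = 44/120 = 11/30.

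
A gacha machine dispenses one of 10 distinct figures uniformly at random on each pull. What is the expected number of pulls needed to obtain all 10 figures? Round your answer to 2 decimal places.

After i distinct types are collected, each trial gives a new one with probability (10−i)/10, so the expected wait for the next new type is 10/(10−i).
E = 10/10 + 10/9 + 10/8 + 10/7 + 10/6 + 10/5 + 10/4 + 10/3 + 10/2 + 10/1 = 7381/252 ≈ 29.29.

29.29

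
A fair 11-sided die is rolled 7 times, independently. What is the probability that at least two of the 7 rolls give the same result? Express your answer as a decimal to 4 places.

0.9147

P(all 7 different) = 11/11 · 10/11 · ··· · 5/11 ≈ 0.0853.
P(at least two equal) = 1 − 0.0853 = 0.9147.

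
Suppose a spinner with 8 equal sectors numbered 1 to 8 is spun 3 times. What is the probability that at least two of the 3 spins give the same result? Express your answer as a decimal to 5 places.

0.34375

P(all 3 different) = 8/8 · 7/8 · ··· · 6/8 ≈ 0.65625.
P(at least two equal) = 1 − 0.65625 = 0.34375.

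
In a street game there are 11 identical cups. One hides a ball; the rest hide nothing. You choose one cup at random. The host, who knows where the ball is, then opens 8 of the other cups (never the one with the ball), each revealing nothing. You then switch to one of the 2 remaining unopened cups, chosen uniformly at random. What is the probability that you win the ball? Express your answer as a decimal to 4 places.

Your original cup holds the ball with probability 1/11, so the other 10 collectively hold it with probability 10/11.
The host can always find 8 empty cups to open, so the reveals don't change that 10/11; it is now spread over the 2 remaining unopened cups.
P(win by switching) = (10/11) · (1/2) = 5/11 ≈ 0.4545.

0.4545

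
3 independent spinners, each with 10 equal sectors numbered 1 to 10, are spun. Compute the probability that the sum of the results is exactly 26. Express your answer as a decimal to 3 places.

0.015

There are 10^3 = 1000 equally likely outcomes.
The number of ordered 3-tuples from {1,…,10} summing to 26 is 15.
P(sum = 26) = 15/1000 = 3/200 ≈ 0.015.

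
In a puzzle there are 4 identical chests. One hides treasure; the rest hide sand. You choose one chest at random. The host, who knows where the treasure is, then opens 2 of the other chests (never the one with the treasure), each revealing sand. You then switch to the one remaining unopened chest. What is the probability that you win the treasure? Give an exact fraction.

3/4

Your original chest holds the treasure with probability 1/4, so the other 3 collectively hold it with probability 3/4.
The host can always find 2 empty chests to open, so the reveals don't change that 3/4; it is now spread over the 1 remaining unopened chest.
P(win by switching) = (3/4) · (1/1) = 3/4.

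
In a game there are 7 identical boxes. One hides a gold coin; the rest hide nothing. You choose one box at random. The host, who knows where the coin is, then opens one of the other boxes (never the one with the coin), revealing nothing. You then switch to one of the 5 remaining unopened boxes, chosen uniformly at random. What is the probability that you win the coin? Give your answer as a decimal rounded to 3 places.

Your original box holds the coin with probability 1/7, so the other 6 collectively hold it with probability 6/7.
The host can always find an empty box to open, so this doesn't change that 6/7; it is now spread over the 5 remaining unopened boxes.
P(win by switching) = (6/7) · (1/5) = 6/35 ≈ 0.171.

0.171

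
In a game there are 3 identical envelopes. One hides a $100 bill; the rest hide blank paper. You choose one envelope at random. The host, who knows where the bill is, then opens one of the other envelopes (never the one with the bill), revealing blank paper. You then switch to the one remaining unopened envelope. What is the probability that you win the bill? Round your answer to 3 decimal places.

Your original envelope holds the bill with probability 1/3, so the other 2 collectively hold it with probability 2/3.
The host can always find an empty envelope to open, so this doesn't change that 2/3; it is now spread over the 1 remaining unopened envelope.
P(win by switching) = (2/3) · (1/1) = 2/3 ≈ 0.667.

0.667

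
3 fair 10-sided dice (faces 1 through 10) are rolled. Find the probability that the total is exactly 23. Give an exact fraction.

9/250

There are 10^3 = 1000 equally likely outcomes.
The number of ordered 3-tuples from {1,…,10} summing to 23 is 36.
P(sum = 23) = 36/1000 = 9/250.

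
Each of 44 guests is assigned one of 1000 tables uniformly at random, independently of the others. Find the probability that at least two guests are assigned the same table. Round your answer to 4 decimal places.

0.6171

It's easier to compute the probability that all 44 are distinct.
P(all distinct) = 1000/1000 · 999/1000 · ··· · 957/1000 ≈ 0.3829.
So the probability of at least one match is 1 − 0.3829 = 0.6171.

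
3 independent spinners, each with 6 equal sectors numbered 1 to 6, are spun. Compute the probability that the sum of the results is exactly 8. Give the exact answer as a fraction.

7/72

There are 6^3 = 216 equally likely outcomes.
The number of ordered 3-tuples from {1,…,6} summing to 8 is 21.
P(sum = 8) = 21/216 = 7/72.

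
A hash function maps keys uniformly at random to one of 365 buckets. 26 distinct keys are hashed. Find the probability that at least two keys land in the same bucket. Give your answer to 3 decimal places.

0.598

It's easier to compute the probability that all 26 are distinct.
P(all distinct) = 365/365 · 364/365 · ··· · 340/365 ≈ 0.402.
So the probability of at least one match is 1 − 0.402 = 0.598.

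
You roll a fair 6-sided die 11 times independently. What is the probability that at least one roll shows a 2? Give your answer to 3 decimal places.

0.865

P(no roll shows a 2) = (5/6)^11 ≈ 0.135.
P(at least one) = 1 − 0.135 = 0.865.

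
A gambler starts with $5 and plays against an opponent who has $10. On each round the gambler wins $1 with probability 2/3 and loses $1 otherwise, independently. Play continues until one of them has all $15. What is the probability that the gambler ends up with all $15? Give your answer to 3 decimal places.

0.969

Let r = q/p = (1/3)/(2/3) = 1/2. The recurrence P(i) = p·P(i+1) + q·P(i−1) with P(0)=0, P(15)=1 gives P(i) = (1 − r^i)/(1 − r^15).
P(5) = (1 − (1/2)^5) / (1 − (1/2)^15) = 1024/1057 ≈ 0.969.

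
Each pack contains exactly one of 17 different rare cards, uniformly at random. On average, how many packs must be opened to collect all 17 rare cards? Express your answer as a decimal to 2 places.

After i distinct types are collected, each trial gives a new one with probability (17−i)/17, so the expected wait for the next new type is 17/(17−i).
E = 17/17 + 17/16 + 17/15 + 17/14 + 17/13 + 17/12 + 17/11 + 17/10 + 17/9 + 17/8 + 17/7 + 17/6 + 17/5 + 17/4 + 17/3 + 17/2 + 17/1 = 42142223/720720 ≈ 58.47.

58.47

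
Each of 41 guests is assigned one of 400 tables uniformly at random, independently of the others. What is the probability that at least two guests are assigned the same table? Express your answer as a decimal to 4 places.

It's easier to compute the probability that all 41 are distinct.
P(all distinct) = 400/400 · 399/400 · ··· · 360/400 ≈ 0.1197.
So the probability of at least one match is 1 − 0.1197 = 0.8803.

0.8803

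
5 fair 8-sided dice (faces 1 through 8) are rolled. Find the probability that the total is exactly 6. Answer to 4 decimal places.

0.0002

There are 8^5 = 32768 equally likely outcomes.
The number of ordered 5-tuples from {1,…,8} summing to 6 is 5.
P(sum = 6) = 5/32768 ≈ 0.0002.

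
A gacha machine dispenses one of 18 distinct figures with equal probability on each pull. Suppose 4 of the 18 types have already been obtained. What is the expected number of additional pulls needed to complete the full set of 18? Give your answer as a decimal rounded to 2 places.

58.53

Starting from 4 distinct types, each trial gives a new one with probability (18−i)/18 when i types are held, so the wait for the next new type is 18/(18−i).
E = 18/14 + 18/13 + 18/12 + 18/11 + 18/10 + 18/9 + 18/8 + 18/7 + 18/6 + 18/5 + 18/4 + 18/3 + 18/2 + 18/1 = 1171733/20020 ≈ 58.53.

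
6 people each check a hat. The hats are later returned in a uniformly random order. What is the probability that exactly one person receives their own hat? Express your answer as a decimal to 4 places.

Choose which one is fixed: C(6,1) = 6 ways.
The remaining 5 must have no fixed point: D(5) = 44.
P = 6·44/720 = 11/30 ≈ 0.3667.

0.3667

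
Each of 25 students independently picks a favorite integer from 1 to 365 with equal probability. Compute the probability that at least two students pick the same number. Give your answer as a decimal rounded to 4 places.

It's easier to compute the probability that all 25 are distinct.
P(all distinct) = 365/365 · 364/365 · ··· · 341/365 ≈ 0.4313.
So the probability of at least one match is 1 − 0.4313 = 0.5687.

0.5687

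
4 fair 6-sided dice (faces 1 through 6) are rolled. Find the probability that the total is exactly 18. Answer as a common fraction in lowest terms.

5/81

There are 6^4 = 1296 equally likely outcomes.
The number of ordered 4-tuples from {1,…,6} summing to 18 is 80.
P(sum = 18) = 80/1296 = 5/81.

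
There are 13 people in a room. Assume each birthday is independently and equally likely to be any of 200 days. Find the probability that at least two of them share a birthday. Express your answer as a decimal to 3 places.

It's easier to compute the probability that all 13 are distinct.
P(all distinct) = 200/200 · 199/200 · ··· · 188/200 ≈ 0.671.
So the probability of at least one match is 1 − 0.671 = 0.329.

0.329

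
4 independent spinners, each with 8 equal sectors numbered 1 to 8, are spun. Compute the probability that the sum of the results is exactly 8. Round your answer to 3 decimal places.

0.009

There are 8^4 = 4096 equally likely outcomes.
The number of ordered 4-tuples from {1,…,8} summing to 8 is 35.
P(sum = 8) = 35/4096 ≈ 0.009.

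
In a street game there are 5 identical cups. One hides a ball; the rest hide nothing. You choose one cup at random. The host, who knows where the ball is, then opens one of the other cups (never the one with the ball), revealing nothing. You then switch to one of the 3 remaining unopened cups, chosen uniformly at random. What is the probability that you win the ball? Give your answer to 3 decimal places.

Your original cup holds the ball with probability 1/5, so the other 4 collectively hold it with probability 4/5.
The host can always find an empty cup to open, so this doesn't change that 4/5; it is now spread over the 3 remaining unopened cups.
P(win by switching) = (4/5) · (1/3) = 4/15 ≈ 0.267.

0.267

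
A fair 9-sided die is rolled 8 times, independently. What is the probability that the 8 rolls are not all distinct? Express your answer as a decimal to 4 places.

P(all 8 different) = 9/9 · 8/9 · ··· · 2/9 ≈ 0.0084.
P(at least two equal) = 1 − 0.0084 = 0.9916.

0.9916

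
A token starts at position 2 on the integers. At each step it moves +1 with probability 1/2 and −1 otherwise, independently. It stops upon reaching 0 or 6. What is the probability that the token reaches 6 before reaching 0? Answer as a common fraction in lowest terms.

With a fair step, P(i) = ½P(i−1) + ½P(i+1) with P(0)=0, P(6)=1 has the linear solution P(i) = i/6.
P(2) = 2/6 = 1/3.

1/3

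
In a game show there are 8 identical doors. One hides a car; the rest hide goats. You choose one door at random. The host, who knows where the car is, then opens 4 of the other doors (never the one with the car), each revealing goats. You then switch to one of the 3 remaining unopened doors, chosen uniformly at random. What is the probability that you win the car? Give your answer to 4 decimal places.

Your original door holds the car with probability 1/8, so the other 7 collectively hold it with probability 7/8.
The host can always find 4 empty doors to open, so the reveals don't change that 7/8; it is now spread over the 3 remaining unopened doors.
P(win by switching) = (7/8) · (1/3) = 7/24 ≈ 0.2917.

0.2917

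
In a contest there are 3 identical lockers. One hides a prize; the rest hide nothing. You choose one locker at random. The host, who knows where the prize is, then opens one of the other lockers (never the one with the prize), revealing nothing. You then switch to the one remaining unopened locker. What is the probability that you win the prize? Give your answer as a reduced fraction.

Your original locker holds the prize with probability 1/3, so the other 2 collectively hold it with probability 2/3.
The host can always find an empty locker to open, so this doesn't change that 2/3; it is now spread over the 1 remaining unopened locker.
P(win by switching) = (2/3) · (1/1) = 2/3.

2/3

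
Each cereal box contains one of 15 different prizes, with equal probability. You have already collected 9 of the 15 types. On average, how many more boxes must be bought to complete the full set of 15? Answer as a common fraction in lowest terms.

147/4

Starting from 9 distinct types, each trial gives a new one with probability (15−i)/15 when i types are held, so the wait for the next new type is 15/(15−i).
E = 15/6 + 15/5 + 15/4 + 15/3 + 15/2 + 15/1 = 147/4.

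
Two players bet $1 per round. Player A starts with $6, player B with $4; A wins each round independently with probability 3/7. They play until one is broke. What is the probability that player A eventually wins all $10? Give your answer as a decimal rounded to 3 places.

Let r = q/p = (4/7)/(3/7) = 4/3. The recurrence P(i) = p·P(i+1) + q·P(i−1) with P(0)=0, P(10)=1 gives P(i) = (1 − r^i)/(1 − r^10).
P(6) = (1 − (4/3)^6) / (1 − (4/3)^10) = 38961/141361 ≈ 0.276.

0.276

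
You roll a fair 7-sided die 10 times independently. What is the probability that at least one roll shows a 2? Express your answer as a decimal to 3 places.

0.786

P(no roll shows a 2) = (6/7)^10 ≈ 0.214.
P(at least one) = 1 − 0.214 = 0.786.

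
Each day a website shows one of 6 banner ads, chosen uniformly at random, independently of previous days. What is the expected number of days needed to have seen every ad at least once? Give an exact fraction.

147/10

After i distinct types are collected, each trial gives a new one with probability (6−i)/6, so the expected wait for the next new type is 6/(6−i).
E = 6/6 + 6/5 + 6/4 + 6/3 + 6/2 + 6/1 = 147/10.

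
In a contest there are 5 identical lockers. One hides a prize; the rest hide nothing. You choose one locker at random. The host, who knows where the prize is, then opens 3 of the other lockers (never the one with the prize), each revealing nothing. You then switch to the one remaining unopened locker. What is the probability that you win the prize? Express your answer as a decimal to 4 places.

0.8000

Your original locker holds the prize with probability 1/5, so the other 4 collectively hold it with probability 4/5.
The host can always find 3 empty lockers to open, so the reveals don't change that 4/5; it is now spread over the 1 remaining unopened locker.
P(win by switching) = (4/5) · (1/1) = 4/5 ≈ 0.8000.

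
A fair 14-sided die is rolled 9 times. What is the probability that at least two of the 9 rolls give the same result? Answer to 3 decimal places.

0.965

P(all 9 different) = 14/14 · 13/14 · ··· · 6/14 ≈ 0.035.
P(at least two equal) = 1 − 0.035 = 0.965.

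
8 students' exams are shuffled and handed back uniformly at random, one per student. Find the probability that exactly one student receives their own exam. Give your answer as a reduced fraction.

Choose which one is fixed: C(8,1) = 8 ways.
The remaining 7 must have no fixed point: D(7) = 1854.
P = 8·1854/40320 = 103/280.

103/280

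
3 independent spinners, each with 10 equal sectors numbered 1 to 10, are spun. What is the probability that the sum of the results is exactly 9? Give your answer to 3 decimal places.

0.028

There are 10^3 = 1000 equally likely outcomes.
The number of ordered 3-tuples from {1,…,10} summing to 9 is 28.
P(sum = 9) = 28/1000 = 7/250 ≈ 0.028.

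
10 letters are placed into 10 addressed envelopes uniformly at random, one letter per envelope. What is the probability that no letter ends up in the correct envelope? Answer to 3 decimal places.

This is the derangement probability: permutations of 10 with no fixed point.
D(10) = 10! · (1 − 1/1! + 1/2! − ··· + (−1)^10/10!) = 1334961.
P = 1334961/3628800 = 16481/44800 ≈ 0.368.

0.368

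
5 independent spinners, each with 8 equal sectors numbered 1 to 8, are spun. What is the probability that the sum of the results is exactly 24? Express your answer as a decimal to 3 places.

0.073

There are 8^5 = 32768 equally likely outcomes.
The number of ordered 5-tuples from {1,…,8} summing to 24 is 2380.
P(sum = 24) = 2380/32768 = 595/8192 ≈ 0.073.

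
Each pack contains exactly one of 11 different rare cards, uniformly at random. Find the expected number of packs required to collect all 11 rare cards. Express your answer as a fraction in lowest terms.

83711/2520

After i distinct types are collected, each trial gives a new one with probability (11−i)/11, so the expected wait for the next new type is 11/(11−i).
E = 11/11 + 11/10 + 11/9 + 11/8 + 11/7 + 11/6 + 11/5 + 11/4 + 11/3 + 11/2 + 11/1 = 83711/2520.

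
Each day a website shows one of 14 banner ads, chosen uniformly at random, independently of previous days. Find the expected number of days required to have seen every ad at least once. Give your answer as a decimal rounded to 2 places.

45.52

After i distinct types are collected, each trial gives a new one with probability (14−i)/14, so the expected wait for the next new type is 14/(14−i).
E = 14/14 + 14/13 + 14/12 + 14/11 + 14/10 + 14/9 + 14/8 + 14/7 + 14/6 + 14/5 + 14/4 + 14/3 + 14/2 + 14/1 = 1171733/25740 ≈ 45.52.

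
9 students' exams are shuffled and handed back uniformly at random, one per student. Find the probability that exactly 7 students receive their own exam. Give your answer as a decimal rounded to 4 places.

Choose which 7 of the 9 are fixed: C(9,7) = 36 ways.
The remaining 2 must have no fixed point: D(2) = 1.
P = 36·1/362880 = 1/10080 ≈ 0.0001.

0.0001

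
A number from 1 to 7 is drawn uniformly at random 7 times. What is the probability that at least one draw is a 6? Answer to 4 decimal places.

P(no draw is a 6) = (6/7)^7 ≈ 0.3399.
P(at least one) = 1 − 0.3399 = 0.6601.

0.6601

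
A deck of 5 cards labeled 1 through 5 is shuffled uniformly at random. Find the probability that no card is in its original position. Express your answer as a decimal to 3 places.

0.367

This is the derangement probability: permutations of 5 with no fixed point.
D(5) = 5! · (1 − 1/1! + 1/2! − ··· + (−1)^5/5!) = 44.
P = 44/120 = 11/30 ≈ 0.367.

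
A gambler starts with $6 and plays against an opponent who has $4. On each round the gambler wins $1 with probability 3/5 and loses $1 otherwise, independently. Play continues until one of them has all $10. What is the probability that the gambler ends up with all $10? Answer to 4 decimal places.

Let r = q/p = (2/5)/(3/5) = 2/3. The recurrence P(i) = p·P(i+1) + q·P(i−1) with P(0)=0, P(10)=1 gives P(i) = (1 − r^i)/(1 − r^10).
P(6) = (1 − (2/3)^6) / (1 − (2/3)^10) = 10773/11605 ≈ 0.9283.

0.9283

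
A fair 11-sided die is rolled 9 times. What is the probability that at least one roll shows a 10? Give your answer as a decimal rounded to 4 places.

0.5759

P(no roll shows a 10) = (10/11)^9 ≈ 0.4241.
P(at least one) = 1 − 0.4241 = 0.5759.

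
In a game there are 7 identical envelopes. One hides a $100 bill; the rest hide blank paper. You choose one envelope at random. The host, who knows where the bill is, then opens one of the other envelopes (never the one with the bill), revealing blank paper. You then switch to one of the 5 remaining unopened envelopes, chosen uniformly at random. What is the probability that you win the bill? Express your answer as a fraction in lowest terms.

Your original envelope holds the bill with probability 1/7, so the other 6 collectively hold it with probability 6/7.
The host can always find an empty envelope to open, so this doesn't change that 6/7; it is now spread over the 5 remaining unopened envelopes.
P(win by switching) = (6/7) · (1/5) = 6/35.

6/35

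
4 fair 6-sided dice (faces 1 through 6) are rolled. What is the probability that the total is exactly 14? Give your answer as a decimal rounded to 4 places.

0.1127

There are 6^4 = 1296 equally likely outcomes.
The number of ordered 4-tuples from {1,…,6} summing to 14 is 146.
P(sum = 14) = 146/1296 = 73/648 ≈ 0.1127.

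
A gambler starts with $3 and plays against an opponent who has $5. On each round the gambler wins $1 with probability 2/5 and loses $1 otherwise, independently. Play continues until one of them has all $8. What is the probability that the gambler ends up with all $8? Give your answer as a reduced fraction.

608/6305

Let r = q/p = (3/5)/(2/5) = 3/2. The recurrence P(i) = p·P(i+1) + q·P(i−1) with P(0)=0, P(8)=1 gives P(i) = (1 − r^i)/(1 − r^8).
P(3) = (1 − (3/2)^3) / (1 − (3/2)^8) = 608/6305.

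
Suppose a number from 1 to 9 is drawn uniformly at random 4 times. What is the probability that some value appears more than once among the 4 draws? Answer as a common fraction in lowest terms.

P(all 4 different) = 9/9 · 8/9 · ··· · 6/9 = 112/243.
P(at least two equal) = 1 − 112/243 = 131/243.

131/243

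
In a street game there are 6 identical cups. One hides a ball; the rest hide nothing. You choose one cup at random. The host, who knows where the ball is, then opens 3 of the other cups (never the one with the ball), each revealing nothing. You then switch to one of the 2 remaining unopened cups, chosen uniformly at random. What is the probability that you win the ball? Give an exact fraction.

Your original cup holds the ball with probability 1/6, so the other 5 collectively hold it with probability 5/6.
The host can always find 3 empty cups to open, so the reveals don't change that 5/6; it is now spread over the 2 remaining unopened cups.
P(win by switching) = (5/6) · (1/2) = 5/12.

5/12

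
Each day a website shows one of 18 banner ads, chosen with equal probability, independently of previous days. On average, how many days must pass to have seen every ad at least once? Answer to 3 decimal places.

After i distinct types are collected, each trial gives a new one with probability (18−i)/18, so the expected wait for the next new type is 18/(18−i).
E = 18/18 + 18/17 + 18/16 + 18/15 + 18/14 + 18/13 + 18/12 + 18/11 + 18/10 + 18/9 + 18/8 + 18/7 + 18/6 + 18/5 + 18/4 + 18/3 + 18/2 + 18/1 = 42822903/680680 ≈ 62.912.

62.912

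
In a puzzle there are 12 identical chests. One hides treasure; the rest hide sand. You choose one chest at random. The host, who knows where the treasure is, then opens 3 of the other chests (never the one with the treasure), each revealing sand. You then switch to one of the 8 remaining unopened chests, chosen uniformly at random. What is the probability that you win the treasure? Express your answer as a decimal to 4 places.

0.1146

Your original chest holds the treasure with probability 1/12, so the other 11 collectively hold it with probability 11/12.
The host can always find 3 empty chests to open, so the reveals don't change that 11/12; it is now spread over the 8 remaining unopened chests.
P(win by switching) = (11/12) · (1/8) = 11/96 ≈ 0.1146.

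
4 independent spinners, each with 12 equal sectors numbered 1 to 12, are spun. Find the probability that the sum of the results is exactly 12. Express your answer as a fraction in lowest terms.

There are 12^4 = 20736 equally likely outcomes.
The number of ordered 4-tuples from {1,…,12} summing to 12 is 165.
P(sum = 12) = 165/20736 = 55/6912.

55/6912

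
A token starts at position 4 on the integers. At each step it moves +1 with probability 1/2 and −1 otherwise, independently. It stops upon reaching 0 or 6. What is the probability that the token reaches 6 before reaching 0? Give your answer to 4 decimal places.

0.6667

With a fair step, P(i) = ½P(i−1) + ½P(i+1) with P(0)=0, P(6)=1 has the linear solution P(i) = i/6.
P(4) = 4/6 = 2/3 ≈ 0.6667.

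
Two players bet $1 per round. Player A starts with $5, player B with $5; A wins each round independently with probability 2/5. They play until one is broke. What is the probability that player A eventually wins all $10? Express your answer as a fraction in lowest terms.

32/275

Let r = q/p = (3/5)/(2/5) = 3/2. The recurrence P(i) = p·P(i+1) + q·P(i−1) with P(0)=0, P(10)=1 gives P(i) = (1 − r^i)/(1 − r^10).
P(5) = (1 − (3/2)^5) / (1 − (3/2)^10) = 32/275.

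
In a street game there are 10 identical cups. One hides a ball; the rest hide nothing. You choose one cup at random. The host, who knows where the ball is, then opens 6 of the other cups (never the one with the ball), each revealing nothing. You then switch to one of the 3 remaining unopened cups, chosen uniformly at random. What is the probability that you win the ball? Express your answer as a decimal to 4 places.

Your original cup holds the ball with probability 1/10, so the other 9 collectively hold it with probability 9/10.
The host can always find 6 empty cups to open, so the reveals don't change that 9/10; it is now spread over the 3 remaining unopened cups.
P(win by switching) = (9/10) · (1/3) = 3/10 ≈ 0.3000.

0.3000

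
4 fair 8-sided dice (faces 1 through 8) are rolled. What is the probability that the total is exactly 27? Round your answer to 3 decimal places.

There are 8^4 = 4096 equally likely outcomes.
The number of ordered 4-tuples from {1,…,8} summing to 27 is 56.
P(sum = 27) = 56/4096 = 7/512 ≈ 0.014.

0.014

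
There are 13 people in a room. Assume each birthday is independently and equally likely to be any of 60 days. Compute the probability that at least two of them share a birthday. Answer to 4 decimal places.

It's easier to compute the probability that all 13 are distinct.
P(all distinct) = 60/60 · 59/60 · ··· · 48/60 ≈ 0.2463.
So the probability of at least one match is 1 − 0.2463 = 0.7537.

0.7537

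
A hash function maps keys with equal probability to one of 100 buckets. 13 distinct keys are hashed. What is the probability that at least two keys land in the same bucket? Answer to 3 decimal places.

0.557

It's easier to compute the probability that all 13 are distinct.
P(all distinct) = 100/100 · 99/100 · ··· · 88/100 ≈ 0.443.
So the probability of at least one match is 1 − 0.443 = 0.557.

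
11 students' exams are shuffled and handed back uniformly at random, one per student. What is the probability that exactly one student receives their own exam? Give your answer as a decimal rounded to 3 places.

0.368

Choose which one is fixed: C(11,1) = 11 ways.
The remaining 10 must have no fixed point: D(10) = 1334961.
P = 11·1334961/39916800 = 16481/44800 ≈ 0.368.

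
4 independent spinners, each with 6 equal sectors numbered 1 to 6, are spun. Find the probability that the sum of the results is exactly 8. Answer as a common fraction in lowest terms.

There are 6^4 = 1296 equally likely outcomes.
The number of ordered 4-tuples from {1,…,6} summing to 8 is 35.
P(sum = 8) = 35/1296.

35/1296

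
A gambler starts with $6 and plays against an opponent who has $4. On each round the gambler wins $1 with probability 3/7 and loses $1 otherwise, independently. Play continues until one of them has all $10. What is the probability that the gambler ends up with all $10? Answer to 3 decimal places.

Let r = q/p = (4/7)/(3/7) = 4/3. The recurrence P(i) = p·P(i+1) + q·P(i−1) with P(0)=0, P(10)=1 gives P(i) = (1 − r^i)/(1 − r^10).
P(6) = (1 − (4/3)^6) / (1 − (4/3)^10) = 38961/141361 ≈ 0.276.

0.276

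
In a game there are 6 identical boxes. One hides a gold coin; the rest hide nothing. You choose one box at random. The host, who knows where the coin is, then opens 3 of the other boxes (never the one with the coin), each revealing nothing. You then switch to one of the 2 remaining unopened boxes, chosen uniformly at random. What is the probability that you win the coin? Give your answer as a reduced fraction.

Your original box holds the coin with probability 1/6, so the other 5 collectively hold it with probability 5/6.
The host can always find 3 empty boxes to open, so the reveals don't change that 5/6; it is now spread over the 2 remaining unopened boxes.
P(win by switching) = (5/6) · (1/2) = 5/12.

5/12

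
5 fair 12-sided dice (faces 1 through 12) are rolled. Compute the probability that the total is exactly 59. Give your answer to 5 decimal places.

There are 12^5 = 248832 equally likely outcomes.
The number of ordered 5-tuples from {1,…,12} summing to 59 is 5.
P(sum = 59) = 5/248832 ≈ 0.00002.

0.00002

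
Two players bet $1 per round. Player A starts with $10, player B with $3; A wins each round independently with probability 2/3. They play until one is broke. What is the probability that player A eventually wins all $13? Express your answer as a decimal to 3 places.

Let r = q/p = (1/3)/(2/3) = 1/2. The recurrence P(i) = p·P(i+1) + q·P(i−1) with P(0)=0, P(13)=1 gives P(i) = (1 − r^i)/(1 − r^13).
P(10) = (1 − (1/2)^10) / (1 − (1/2)^13) = 8184/8191 ≈ 0.999.

0.999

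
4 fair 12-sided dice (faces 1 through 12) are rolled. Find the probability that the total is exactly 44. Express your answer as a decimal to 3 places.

0.002

There are 12^4 = 20736 equally likely outcomes.
The number of ordered 4-tuples from {1,…,12} summing to 44 is 35.
P(sum = 44) = 35/20736 ≈ 0.002.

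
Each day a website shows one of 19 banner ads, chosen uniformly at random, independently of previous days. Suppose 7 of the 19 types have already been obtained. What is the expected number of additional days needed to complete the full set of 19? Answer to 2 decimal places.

58.96

Starting from 7 distinct types, each trial gives a new one with probability (19−i)/19 when i types are held, so the wait for the next new type is 19/(19−i).
E = 19/12 + 19/11 + 19/10 + 19/9 + 19/8 + 19/7 + 19/6 + 19/5 + 19/4 + 19/3 + 19/2 + 19/1 = 1634399/27720 ≈ 58.96.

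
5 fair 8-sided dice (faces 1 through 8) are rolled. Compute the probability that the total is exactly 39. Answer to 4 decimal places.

0.0002

There are 8^5 = 32768 equally likely outcomes.
The number of ordered 5-tuples from {1,…,8} summing to 39 is 5.
P(sum = 39) = 5/32768 ≈ 0.0002.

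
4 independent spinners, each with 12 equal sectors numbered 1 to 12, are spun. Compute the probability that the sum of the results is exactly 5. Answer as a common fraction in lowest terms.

There are 12^4 = 20736 equally likely outcomes.
The number of ordered 4-tuples from {1,…,12} summing to 5 is 4.
P(sum = 5) = 4/20736 = 1/5184.

1/5184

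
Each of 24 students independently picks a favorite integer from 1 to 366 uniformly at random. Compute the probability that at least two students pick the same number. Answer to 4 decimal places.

It's easier to compute the probability that all 24 are distinct.
P(all distinct) = 366/366 · 365/366 · ··· · 343/366 ≈ 0.4627.
So the probability of at least one match is 1 − 0.4627 = 0.5373.

0.5373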